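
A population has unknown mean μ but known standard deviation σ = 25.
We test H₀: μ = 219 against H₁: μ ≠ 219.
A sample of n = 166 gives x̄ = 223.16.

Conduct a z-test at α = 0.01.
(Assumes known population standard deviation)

Standard error: SE = σ/√n = 25/√166 = 1.9404
z-statistic: z = (x̄ - μ₀)/SE = (223.16 - 219)/1.9404 = 2.1439
Critical value: ±2.576
p-value = 0.0320
Decision: fail to reject H₀

Answer: z = 2.1439, fail to reject H₀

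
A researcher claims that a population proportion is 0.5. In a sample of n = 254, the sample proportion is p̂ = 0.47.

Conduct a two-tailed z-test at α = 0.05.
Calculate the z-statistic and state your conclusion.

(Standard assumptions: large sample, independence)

H₀: p = 0.5, H₁: p ≠ 0.5
Standard error: SE = √(p₀(1-p₀)/n) = √(0.5×0.5/254) = 0.031373
z-statistic: z = (p̂ - p₀)/SE = (0.47 - 0.5)/0.031373 = -0.9562
Critical value: z_0.025 = ±1.960
p-value = 0.3390
Decision: fail to reject H₀ at α = 0.05

Answer: z = -0.9562, fail to reject H₀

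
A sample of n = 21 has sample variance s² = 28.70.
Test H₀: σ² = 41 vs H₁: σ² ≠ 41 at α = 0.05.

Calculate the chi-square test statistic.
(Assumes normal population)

df = n - 1 = 20
χ² = (n-1)s²/σ₀² = 20×28.70/41 = 14.0000
Critical values: χ²_{0.975,20} = 9.591, χ²_{0.025,20} = 34.170
Rejection region: χ² < 9.591 or χ² > 34.170
Decision: fail to reject H₀

Answer: χ² = 14.0000, fail to reject H₀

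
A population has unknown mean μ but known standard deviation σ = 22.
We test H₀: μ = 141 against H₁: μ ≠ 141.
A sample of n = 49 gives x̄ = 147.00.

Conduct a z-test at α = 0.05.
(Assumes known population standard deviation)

Standard error: SE = σ/√n = 22/√49 = 3.1429
z-statistic: z = (x̄ - μ₀)/SE = (147.00 - 141)/3.1429 = 1.9091
Critical value: ±1.960
p-value = 0.0562
Decision: fail to reject H₀

Answer: z = 1.9091, fail to reject H₀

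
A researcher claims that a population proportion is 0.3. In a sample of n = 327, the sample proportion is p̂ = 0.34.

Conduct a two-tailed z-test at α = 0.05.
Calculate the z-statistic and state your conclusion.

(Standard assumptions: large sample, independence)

H₀: p = 0.3, H₁: p ≠ 0.3
Standard error: SE = √(p₀(1-p₀)/n) = √(0.3×0.7/327) = 0.025342
z-statistic: z = (p̂ - p₀)/SE = (0.34 - 0.3)/0.025342 = 1.5784
Critical value: z_0.025 = ±1.960
p-value = 0.1145
Decision: fail to reject H₀ at α = 0.05

Answer: z = 1.5784, fail to reject H₀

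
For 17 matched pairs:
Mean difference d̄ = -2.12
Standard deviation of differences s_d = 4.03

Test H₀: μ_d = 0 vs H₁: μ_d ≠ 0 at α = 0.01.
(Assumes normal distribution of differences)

df = n - 1 = 16
SE = s_d/√n = 4.03/√17 = 0.9774
t = d̄/SE = -2.12/0.9774 = -2.1690
Critical value: t_{0.005,16} = ±2.921
p-value ≈ 0.0455
Decision: fail to reject H₀

Answer: t = -2.1690, fail to reject H₀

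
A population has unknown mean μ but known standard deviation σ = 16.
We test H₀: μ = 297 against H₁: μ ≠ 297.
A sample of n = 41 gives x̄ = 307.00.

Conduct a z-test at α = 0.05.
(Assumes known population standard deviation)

Answer: z = 4.0019, reject H₀

Derivation:
Standard error: SE = σ/√n = 16/√41 = 2.4988
z-statistic: z = (x̄ - μ₀)/SE = (307.00 - 297)/2.4988 = 4.0019
Critical value: ±1.960
p-value = 0.0001
Decision: reject H₀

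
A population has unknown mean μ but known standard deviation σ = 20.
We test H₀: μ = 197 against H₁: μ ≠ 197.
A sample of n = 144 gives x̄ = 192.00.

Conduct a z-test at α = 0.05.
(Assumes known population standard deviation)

Answer: z = -2.9999, reject H₀

Derivation:
Standard error: SE = σ/√n = 20/√144 = 1.6667
z-statistic: z = (x̄ - μ₀)/SE = (192.00 - 197)/1.6667 = -2.9999
Critical value: ±1.960
p-value = 0.0027
Decision: reject H₀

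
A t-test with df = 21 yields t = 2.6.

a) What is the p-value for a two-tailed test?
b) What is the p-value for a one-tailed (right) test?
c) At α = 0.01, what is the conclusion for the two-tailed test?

Using t-distribution with df = 21:
a) Two-tailed: p = 2×P(T > 2.6) = 0.0167
b) One-tailed: p = P(T > 2.6) = 0.0084
c) 0.0167 ≥ 0.01, fail to reject H₀

Answer: a) 0.0167, b) 0.0084, c) fail to reject H₀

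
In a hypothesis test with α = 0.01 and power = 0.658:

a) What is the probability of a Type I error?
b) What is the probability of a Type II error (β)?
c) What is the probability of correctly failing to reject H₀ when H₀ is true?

Answer: a) 0.01, b) 0.342, c) 0.99

Derivation:
a) Type I error probability = α = 0.01
b) Power = P(reject H₀ | H₁ true) = 1 - β = 0.658, so Type II error probability = β = 1 - Power = 0.342
c) P(fail to reject H₀ | H₀ true) = 1 - α = 0.99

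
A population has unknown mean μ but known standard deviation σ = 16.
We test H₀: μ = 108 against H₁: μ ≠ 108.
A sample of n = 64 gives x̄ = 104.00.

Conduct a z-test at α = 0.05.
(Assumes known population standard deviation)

Answer: z = -2.0000, reject H₀

Derivation:
Standard error: SE = σ/√n = 16/√64 = 2.0000
z-statistic: z = (x̄ - μ₀)/SE = (104.00 - 108)/2.0000 = -2.0000
Critical value: ±1.960
p-value = 0.0455
Decision: reject H₀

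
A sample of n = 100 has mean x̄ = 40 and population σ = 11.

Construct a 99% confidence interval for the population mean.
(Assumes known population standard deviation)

Answer: (37.1664, 42.8336)

Derivation:
Confidence level: 99%, α = 0.01
z_0.005 = 2.576
SE = σ/√n = 11/√100 = 1.1000
Margin of error = 2.576 × 1.1000 = 2.8336
CI: x̄ ± margin = 40 ± 2.8336
CI: (37.1664, 42.8336)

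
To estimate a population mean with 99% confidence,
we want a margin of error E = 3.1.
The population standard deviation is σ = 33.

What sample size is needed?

z_0.005 = 2.576
n = (z×σ/E)² = (2.576×33/3.1)²
n = 751.9625
Round up: n = 752

Answer: n = 752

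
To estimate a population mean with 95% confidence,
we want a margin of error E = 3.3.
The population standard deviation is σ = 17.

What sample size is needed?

Answer: n = 102

Derivation:
z_0.025 = 1.960
n = (z×σ/E)² = (1.960×17/3.3)²
n = 101.9488
Round up: n = 102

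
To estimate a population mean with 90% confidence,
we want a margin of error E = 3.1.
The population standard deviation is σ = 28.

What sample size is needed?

z_0.05 = 1.645
n = (z×σ/E)² = (1.645×28/3.1)²
n = 220.7621
Round up: n = 221

Answer: n = 221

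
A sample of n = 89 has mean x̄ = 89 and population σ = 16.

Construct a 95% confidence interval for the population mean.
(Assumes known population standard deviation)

Answer: (85.6758, 92.3242)

Derivation:
Confidence level: 95%, α = 0.05
z_0.025 = 1.960
SE = σ/√n = 16/√89 = 1.6960
Margin of error = 1.960 × 1.6960 = 3.3242
CI: x̄ ± margin = 89 ± 3.3242
CI: (85.6758, 92.3242)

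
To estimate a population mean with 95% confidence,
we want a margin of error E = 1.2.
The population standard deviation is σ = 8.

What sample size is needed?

Answer: n = 171

Derivation:
z_0.025 = 1.960
n = (z×σ/E)² = (1.960×8/1.2)²
n = 170.7378
Round up: n = 171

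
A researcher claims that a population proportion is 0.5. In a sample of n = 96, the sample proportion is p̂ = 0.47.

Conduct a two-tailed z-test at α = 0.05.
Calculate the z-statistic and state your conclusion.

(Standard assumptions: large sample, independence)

H₀: p = 0.5, H₁: p ≠ 0.5
Standard error: SE = √(p₀(1-p₀)/n) = √(0.5×0.5/96) = 0.051031
z-statistic: z = (p̂ - p₀)/SE = (0.47 - 0.5)/0.051031 = -0.5879
Critical value: z_0.025 = ±1.960
p-value = 0.5566
Decision: fail to reject H₀ at α = 0.05

Answer: z = -0.5879, fail to reject H₀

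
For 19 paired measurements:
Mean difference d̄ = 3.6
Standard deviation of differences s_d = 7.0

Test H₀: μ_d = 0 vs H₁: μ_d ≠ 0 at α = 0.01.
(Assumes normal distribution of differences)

Answer: t = 2.2417, fail to reject H₀

Derivation:
df = n - 1 = 18
SE = s_d/√n = 7.0/√19 = 1.6059
t = d̄/SE = 3.6/1.6059 = 2.2417
Critical value: t_{0.005,18} = ±2.878
p-value ≈ 0.0378
Decision: fail to reject H₀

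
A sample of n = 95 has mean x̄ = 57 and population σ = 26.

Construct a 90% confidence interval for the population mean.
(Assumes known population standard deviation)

Confidence level: 90%, α = 0.1
z_0.05 = 1.645
SE = σ/√n = 26/√95 = 2.6675
Margin of error = 1.645 × 2.6675 = 4.3880
CI: x̄ ± margin = 57 ± 4.3880
CI: (52.6120, 61.3880)

Answer: (52.6120, 61.3880)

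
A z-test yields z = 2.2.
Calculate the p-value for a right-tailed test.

For z = 2.2:
p = P(Z > 2.2) = 1 - Φ(2.2) = 0.0139

Answer: p-value ≈ 0.0139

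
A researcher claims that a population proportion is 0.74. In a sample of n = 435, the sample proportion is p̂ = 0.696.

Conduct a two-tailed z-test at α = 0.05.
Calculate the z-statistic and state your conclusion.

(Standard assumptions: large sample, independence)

H₀: p = 0.74, H₁: p ≠ 0.74
Standard error: SE = √(p₀(1-p₀)/n) = √(0.74×0.26/435) = 0.021031
z-statistic: z = (p̂ - p₀)/SE = (0.696 - 0.74)/0.021031 = -2.0921
Critical value: z_0.025 = ±1.960
p-value = 0.0364
Decision: reject H₀ at α = 0.05

Answer: z = -2.0921, reject H₀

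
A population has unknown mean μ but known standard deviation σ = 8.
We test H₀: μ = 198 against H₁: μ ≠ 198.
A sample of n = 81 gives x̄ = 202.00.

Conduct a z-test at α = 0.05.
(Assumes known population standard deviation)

Standard error: SE = σ/√n = 8/√81 = 0.8889
z-statistic: z = (x̄ - μ₀)/SE = (202.00 - 198)/0.8889 = 4.4999
Critical value: ±1.960
p-value < 0.0001
Decision: reject H₀

Answer: z = 4.4999, reject H₀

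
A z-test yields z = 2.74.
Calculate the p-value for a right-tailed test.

Answer: p-value ≈ 0.0031

Derivation:
For z = 2.74:
p = P(Z > 2.74) = 1 - Φ(2.74) = 0.0031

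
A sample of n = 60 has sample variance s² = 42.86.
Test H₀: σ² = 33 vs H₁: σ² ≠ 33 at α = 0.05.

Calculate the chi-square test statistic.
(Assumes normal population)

df = n - 1 = 59
χ² = (n-1)s²/σ₀² = 59×42.86/33 = 76.6285
Critical values: χ²_{0.975,59} = 39.662, χ²_{0.025,59} = 82.117
Rejection region: χ² < 39.662 or χ² > 82.117
Decision: fail to reject H₀

Answer: χ² = 76.6285, fail to reject H₀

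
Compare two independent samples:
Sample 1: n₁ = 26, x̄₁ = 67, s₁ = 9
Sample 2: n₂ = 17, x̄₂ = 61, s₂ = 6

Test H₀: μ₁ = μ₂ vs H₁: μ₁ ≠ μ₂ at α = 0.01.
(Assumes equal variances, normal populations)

Pooled variance: s²_p = [25×9² + 16×6²]/(41) = 63.4390
s_p = 7.9649
SE = s_p×√(1/n₁ + 1/n₂) = 7.9649×√(1/26 + 1/17) = 2.4843
t = (x̄₁ - x̄₂)/SE = (67 - 61)/2.4843 = 2.4152
df = 41, t-critical = ±2.701
Decision: fail to reject H₀

Answer: t = 2.4152, fail to reject H₀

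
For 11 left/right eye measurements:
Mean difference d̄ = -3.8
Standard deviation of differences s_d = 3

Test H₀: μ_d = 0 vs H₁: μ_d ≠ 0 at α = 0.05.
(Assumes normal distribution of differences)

df = n - 1 = 10
SE = s_d/√n = 3/√11 = 0.9045
t = d̄/SE = -3.8/0.9045 = -4.2012
Critical value: t_{0.025,10} = ±2.228
p-value ≈ 0.0018
Decision: reject H₀

Answer: t = -4.2012, reject H₀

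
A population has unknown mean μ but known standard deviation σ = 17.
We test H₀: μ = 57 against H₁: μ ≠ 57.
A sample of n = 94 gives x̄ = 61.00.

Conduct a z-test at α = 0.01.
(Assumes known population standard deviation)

Answer: z = 2.2813, fail to reject H₀

Derivation:
Standard error: SE = σ/√n = 17/√94 = 1.7534
z-statistic: z = (x̄ - μ₀)/SE = (61.00 - 57)/1.7534 = 2.2813
Critical value: ±2.576
p-value = 0.0225
Decision: fail to reject H₀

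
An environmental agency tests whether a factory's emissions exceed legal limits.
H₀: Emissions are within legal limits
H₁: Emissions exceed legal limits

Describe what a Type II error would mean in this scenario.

A Type I error (probability α) occurs when we reject a true H₀.
A Type II error (probability β) occurs when we fail to reject a false H₀.

Answer: Failing to cite a factory whose emissions actually exceed the limit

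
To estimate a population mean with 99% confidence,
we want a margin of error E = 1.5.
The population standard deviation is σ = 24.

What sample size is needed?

z_0.005 = 2.576
n = (z×σ/E)² = (2.576×24/1.5)²
n = 1698.7587
Round up: n = 1699

Answer: n = 1699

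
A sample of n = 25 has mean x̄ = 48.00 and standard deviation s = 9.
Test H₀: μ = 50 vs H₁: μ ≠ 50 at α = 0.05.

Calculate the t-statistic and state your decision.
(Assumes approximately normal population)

Answer: t = -1.1111, fail to reject H₀

Derivation:
df = n - 1 = 24
SE = s/√n = 9/√25 = 1.8000
t = (x̄ - μ₀)/SE = (48.00 - 50)/1.8000 = -1.1111
Critical value: t_{0.025,24} = ±2.064
p-value ≈ 0.2775
Decision: fail to reject H₀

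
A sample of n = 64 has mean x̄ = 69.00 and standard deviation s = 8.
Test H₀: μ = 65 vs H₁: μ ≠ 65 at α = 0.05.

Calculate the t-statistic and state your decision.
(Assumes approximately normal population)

Answer: t = 4.0000, reject H₀

Derivation:
df = n - 1 = 63
SE = s/√n = 8/√64 = 1.0000
t = (x̄ - μ₀)/SE = (69.00 - 65)/1.0000 = 4.0000
Critical value: t_{0.025,63} = ±1.998
p-value ≈ 0.0002
Decision: reject H₀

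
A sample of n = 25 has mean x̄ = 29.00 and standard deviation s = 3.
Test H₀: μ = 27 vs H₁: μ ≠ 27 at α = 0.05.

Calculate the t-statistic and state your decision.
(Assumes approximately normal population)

df = n - 1 = 24
SE = s/√n = 3/√25 = 0.6000
t = (x̄ - μ₀)/SE = (29.00 - 27)/0.6000 = 3.3333
Critical value: t_{0.025,24} = ±2.064
p-value ≈ 0.0028
Decision: reject H₀

Answer: t = 3.3333, reject H₀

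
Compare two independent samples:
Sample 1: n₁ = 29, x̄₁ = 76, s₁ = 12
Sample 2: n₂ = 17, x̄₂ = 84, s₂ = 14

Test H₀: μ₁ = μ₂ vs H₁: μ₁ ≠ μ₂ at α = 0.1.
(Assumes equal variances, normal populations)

Answer: t = -2.0519, reject H₀

Derivation:
Pooled variance: s²_p = [28×12² + 16×14²]/(44) = 162.9091
s_p = 12.7636
SE = s_p×√(1/n₁ + 1/n₂) = 12.7636×√(1/29 + 1/17) = 3.8988
t = (x̄₁ - x̄₂)/SE = (76 - 84)/3.8988 = -2.0519
df = 44, t-critical = ±1.680
Decision: reject H₀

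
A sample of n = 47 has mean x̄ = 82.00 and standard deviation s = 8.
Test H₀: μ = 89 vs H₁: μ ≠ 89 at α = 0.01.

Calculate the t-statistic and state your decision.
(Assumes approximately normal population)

Answer: t = -5.9988, reject H₀

Derivation:
df = n - 1 = 46
SE = s/√n = 8/√47 = 1.1669
t = (x̄ - μ₀)/SE = (82.00 - 89)/1.1669 = -5.9988
Critical value: t_{0.005,46} = ±2.687
p-value < 0.0001
Decision: reject H₀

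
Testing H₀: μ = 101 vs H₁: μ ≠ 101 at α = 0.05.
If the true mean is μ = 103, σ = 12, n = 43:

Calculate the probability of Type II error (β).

SE = σ/√n = 12/√43 = 1.8300
Critical values: μ₀ ± z_0.025×SE = 101 ± 1.960×1.8300
Acceptance region: (97.4132, 104.5868)
Under H₁ (μ = 103): z_high = (104.5868 - 103)/1.8300 = 0.8671, z_low = (97.4132 - 103)/1.8300 = -3.0529
β = P(not reject | H₁) = Φ(0.8671) - Φ(-3.0529) ≈ 0.8059

Answer: β ≈ 0.8059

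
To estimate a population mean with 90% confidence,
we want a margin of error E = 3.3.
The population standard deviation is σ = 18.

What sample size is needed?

z_0.05 = 1.645
n = (z×σ/E)² = (1.645×18/3.3)²
n = 80.5098
Round up: n = 81

Answer: n = 81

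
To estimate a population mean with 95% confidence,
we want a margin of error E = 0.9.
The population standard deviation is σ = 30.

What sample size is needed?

Answer: n = 4269

Derivation:
z_0.025 = 1.960
n = (z×σ/E)² = (1.960×30/0.9)²
n = 4268.4444
Round up: n = 4269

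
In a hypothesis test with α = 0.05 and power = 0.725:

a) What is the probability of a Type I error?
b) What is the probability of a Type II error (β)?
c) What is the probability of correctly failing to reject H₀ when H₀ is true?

a) Type I error probability = α = 0.05
b) Power = P(reject H₀ | H₁ true) = 1 - β = 0.725, so Type II error probability = β = 1 - Power = 0.275
c) P(fail to reject H₀ | H₀ true) = 1 - α = 0.95

Answer: a) 0.05, b) 0.275, c) 0.95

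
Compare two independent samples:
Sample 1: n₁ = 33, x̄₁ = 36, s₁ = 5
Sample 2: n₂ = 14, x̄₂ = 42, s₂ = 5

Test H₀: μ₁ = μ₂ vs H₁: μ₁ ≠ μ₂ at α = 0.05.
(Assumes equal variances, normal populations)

Answer: t = -3.7622, reject H₀

Derivation:
Pooled variance: s²_p = [32×5² + 13×5²]/(45) = 25.0000
s_p = 5.0000
SE = s_p×√(1/n₁ + 1/n₂) = 5.0000×√(1/33 + 1/14) = 1.5948
t = (x̄₁ - x̄₂)/SE = (36 - 42)/1.5948 = -3.7622
df = 45, t-critical = ±2.014
Decision: reject H₀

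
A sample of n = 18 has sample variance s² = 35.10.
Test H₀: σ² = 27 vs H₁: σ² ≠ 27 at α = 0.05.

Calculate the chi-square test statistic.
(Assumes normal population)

Answer: χ² = 22.1000, fail to reject H₀

Derivation:
df = n - 1 = 17
χ² = (n-1)s²/σ₀² = 17×35.10/27 = 22.1000
Critical values: χ²_{0.975,17} = 7.564, χ²_{0.025,17} = 30.191
Rejection region: χ² < 7.564 or χ² > 30.191
Decision: fail to reject H₀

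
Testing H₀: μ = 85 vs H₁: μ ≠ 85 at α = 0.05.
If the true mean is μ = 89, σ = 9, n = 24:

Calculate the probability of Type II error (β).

Answer: β ≈ 0.4139

Derivation:
SE = σ/√n = 9/√24 = 1.8371
Critical values: μ₀ ± z_0.025×SE = 85 ± 1.960×1.8371
Acceptance region: (81.3993, 88.6007)
Under H₁ (μ = 89): z_high = (88.6007 - 89)/1.8371 = -0.2174, z_low = (81.3993 - 89)/1.8371 = -4.1373
β = P(not reject | H₁) = Φ(-0.2174) - Φ(-4.1373) ≈ 0.4139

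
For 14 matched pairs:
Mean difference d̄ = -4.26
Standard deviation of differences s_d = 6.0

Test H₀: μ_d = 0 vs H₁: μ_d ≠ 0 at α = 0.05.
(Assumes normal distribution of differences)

Answer: t = -2.6565, reject H₀

Derivation:
df = n - 1 = 13
SE = s_d/√n = 6.0/√14 = 1.6036
t = d̄/SE = -4.26/1.6036 = -2.6565
Critical value: t_{0.025,13} = ±2.160
p-value ≈ 0.0198
Decision: reject H₀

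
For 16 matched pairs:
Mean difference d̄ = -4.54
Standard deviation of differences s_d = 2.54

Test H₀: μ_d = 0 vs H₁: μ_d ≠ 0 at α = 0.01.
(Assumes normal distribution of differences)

Answer: t = -7.1496, reject H₀

Derivation:
df = n - 1 = 15
SE = s_d/√n = 2.54/√16 = 0.6350
t = d̄/SE = -4.54/0.6350 = -7.1496
Critical value: t_{0.005,15} = ±2.947
p-value < 0.0001
Decision: reject H₀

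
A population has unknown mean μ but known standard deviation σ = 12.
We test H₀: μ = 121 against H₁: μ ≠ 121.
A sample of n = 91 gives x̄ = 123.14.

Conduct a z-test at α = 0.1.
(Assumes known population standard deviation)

Answer: z = 1.7012, reject H₀

Derivation:
Standard error: SE = σ/√n = 12/√91 = 1.2579
z-statistic: z = (x̄ - μ₀)/SE = (123.14 - 121)/1.2579 = 1.7012
Critical value: ±1.645
p-value = 0.0889
Decision: reject H₀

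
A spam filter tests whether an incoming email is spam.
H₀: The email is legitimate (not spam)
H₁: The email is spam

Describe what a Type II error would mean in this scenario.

Type I error: rejecting H₀ when it is actually true (false positive).
Type II error: failing to reject H₀ when H₁ is actually true (false negative).

Answer: Letting a spam email through to the inbox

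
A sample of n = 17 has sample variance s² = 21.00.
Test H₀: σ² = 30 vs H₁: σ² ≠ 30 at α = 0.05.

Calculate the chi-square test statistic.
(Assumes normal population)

Answer: χ² = 11.2000, fail to reject H₀

Derivation:
df = n - 1 = 16
χ² = (n-1)s²/σ₀² = 16×21.00/30 = 11.2000
Critical values: χ²_{0.975,16} = 6.908, χ²_{0.025,16} = 28.845
Rejection region: χ² < 6.908 or χ² > 28.845
Decision: fail to reject H₀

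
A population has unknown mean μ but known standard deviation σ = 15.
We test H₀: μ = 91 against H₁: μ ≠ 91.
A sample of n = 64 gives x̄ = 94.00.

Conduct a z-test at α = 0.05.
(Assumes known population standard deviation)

Answer: z = 1.6000, fail to reject H₀

Derivation:
Standard error: SE = σ/√n = 15/√64 = 1.8750
z-statistic: z = (x̄ - μ₀)/SE = (94.00 - 91)/1.8750 = 1.6000
Critical value: ±1.960
p-value = 0.1096
Decision: fail to reject H₀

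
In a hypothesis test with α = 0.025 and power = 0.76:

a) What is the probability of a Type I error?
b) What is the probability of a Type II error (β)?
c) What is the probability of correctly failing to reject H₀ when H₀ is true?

a) Type I error probability = α = 0.025
b) Power = P(reject H₀ | H₁ true) = 1 - β = 0.76, so Type II error probability = β = 1 - Power = 0.24
c) P(fail to reject H₀ | H₀ true) = 1 - α = 0.975

Answer: a) 0.025, b) 0.24, c) 0.975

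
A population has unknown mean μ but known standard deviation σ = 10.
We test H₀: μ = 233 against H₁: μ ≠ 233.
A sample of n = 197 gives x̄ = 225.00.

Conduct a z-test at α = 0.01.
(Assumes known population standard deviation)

Answer: z = -11.2281, reject H₀

Derivation:
Standard error: SE = σ/√n = 10/√197 = 0.7125
z-statistic: z = (x̄ - μ₀)/SE = (225.00 - 233)/0.7125 = -11.2281
Critical value: ±2.576
p-value < 0.0001
Decision: reject H₀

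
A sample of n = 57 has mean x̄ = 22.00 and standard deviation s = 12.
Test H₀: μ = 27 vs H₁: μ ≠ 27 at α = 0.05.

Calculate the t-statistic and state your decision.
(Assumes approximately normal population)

df = n - 1 = 56
SE = s/√n = 12/√57 = 1.5894
t = (x̄ - μ₀)/SE = (22.00 - 27)/1.5894 = -3.1458
Critical value: t_{0.025,56} = ±2.003
p-value ≈ 0.0027
Decision: reject H₀

Answer: t = -3.1458, reject H₀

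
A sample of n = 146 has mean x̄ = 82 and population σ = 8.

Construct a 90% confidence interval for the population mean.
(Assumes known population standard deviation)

Answer: (80.9108, 83.0892)

Derivation:
Confidence level: 90%, α = 0.1
z_0.05 = 1.645
SE = σ/√n = 8/√146 = 0.6621
Margin of error = 1.645 × 0.6621 = 1.0892
CI: x̄ ± margin = 82 ± 1.0892
CI: (80.9108, 83.0892)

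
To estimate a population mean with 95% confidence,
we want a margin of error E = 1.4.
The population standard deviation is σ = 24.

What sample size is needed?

z_0.025 = 1.960
n = (z×σ/E)² = (1.960×24/1.4)²
n = 1128.9600
Round up: n = 1129

Answer: n = 1129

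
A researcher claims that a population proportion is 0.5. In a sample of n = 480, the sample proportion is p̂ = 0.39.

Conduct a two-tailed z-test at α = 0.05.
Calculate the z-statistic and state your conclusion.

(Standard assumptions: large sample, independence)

H₀: p = 0.5, H₁: p ≠ 0.5
Standard error: SE = √(p₀(1-p₀)/n) = √(0.5×0.5/480) = 0.022822
z-statistic: z = (p̂ - p₀)/SE = (0.39 - 0.5)/0.022822 = -4.8199
Critical value: z_0.025 = ±1.960
p-value < 0.0001
Decision: reject H₀ at α = 0.05

Answer: z = -4.8199, reject H₀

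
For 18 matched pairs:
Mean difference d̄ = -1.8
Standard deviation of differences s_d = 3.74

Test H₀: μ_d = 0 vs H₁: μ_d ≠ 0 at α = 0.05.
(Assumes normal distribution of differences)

Answer: t = -2.0420, fail to reject H₀

Derivation:
df = n - 1 = 17
SE = s_d/√n = 3.74/√18 = 0.8815
t = d̄/SE = -1.8/0.8815 = -2.0420
Critical value: t_{0.025,17} = ±2.110
p-value ≈ 0.0570
Decision: fail to reject H₀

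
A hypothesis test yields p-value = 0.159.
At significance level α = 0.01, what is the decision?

Compare p-value to α:
0.159 ≥ 0.01
Decision: fail to reject H₀

Answer: fail to reject H₀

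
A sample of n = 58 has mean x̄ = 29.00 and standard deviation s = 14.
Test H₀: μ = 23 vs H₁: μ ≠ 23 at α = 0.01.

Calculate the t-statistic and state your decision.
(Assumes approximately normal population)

Answer: t = 3.2639, reject H₀

Derivation:
df = n - 1 = 57
SE = s/√n = 14/√58 = 1.8383
t = (x̄ - μ₀)/SE = (29.00 - 23)/1.8383 = 3.2639
Critical value: t_{0.005,57} = ±2.665
p-value ≈ 0.0019
Decision: reject H₀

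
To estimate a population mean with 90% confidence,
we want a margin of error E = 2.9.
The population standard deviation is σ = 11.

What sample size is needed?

Answer: n = 39

Derivation:
z_0.05 = 1.645
n = (z×σ/E)² = (1.645×11/2.9)²
n = 38.9333
Round up: n = 39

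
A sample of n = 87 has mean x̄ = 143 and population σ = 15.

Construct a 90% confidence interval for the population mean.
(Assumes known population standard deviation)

Answer: (140.3545, 145.6455)

Derivation:
Confidence level: 90%, α = 0.1
z_0.05 = 1.645
SE = σ/√n = 15/√87 = 1.6082
Margin of error = 1.645 × 1.6082 = 2.6455
CI: x̄ ± margin = 143 ± 2.6455
CI: (140.3545, 145.6455)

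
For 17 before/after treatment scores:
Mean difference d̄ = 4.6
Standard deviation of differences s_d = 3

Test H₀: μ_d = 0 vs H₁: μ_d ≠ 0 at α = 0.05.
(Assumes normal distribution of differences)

Answer: t = 6.3222, reject H₀

Derivation:
df = n - 1 = 16
SE = s_d/√n = 3/√17 = 0.7276
t = d̄/SE = 4.6/0.7276 = 6.3222
Critical value: t_{0.025,16} = ±2.120
p-value < 0.0001
Decision: reject H₀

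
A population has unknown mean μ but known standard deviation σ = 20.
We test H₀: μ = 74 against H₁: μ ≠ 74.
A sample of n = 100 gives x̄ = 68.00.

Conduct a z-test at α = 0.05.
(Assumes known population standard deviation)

Answer: z = -3.0000, reject H₀

Derivation:
Standard error: SE = σ/√n = 20/√100 = 2.0000
z-statistic: z = (x̄ - μ₀)/SE = (68.00 - 74)/2.0000 = -3.0000
Critical value: ±1.960
p-value = 0.0027
Decision: reject H₀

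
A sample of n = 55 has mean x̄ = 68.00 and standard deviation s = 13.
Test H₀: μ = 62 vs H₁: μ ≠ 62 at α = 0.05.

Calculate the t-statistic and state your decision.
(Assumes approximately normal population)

Answer: t = 3.4229, reject H₀

Derivation:
df = n - 1 = 54
SE = s/√n = 13/√55 = 1.7529
t = (x̄ - μ₀)/SE = (68.00 - 62)/1.7529 = 3.4229
Critical value: t_{0.025,54} = ±2.005
p-value ≈ 0.0012
Decision: reject H₀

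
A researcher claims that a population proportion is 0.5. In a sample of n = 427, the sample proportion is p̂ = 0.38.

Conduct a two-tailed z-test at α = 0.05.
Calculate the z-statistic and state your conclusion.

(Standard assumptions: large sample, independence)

Answer: z = -4.9593, reject H₀

Derivation:
H₀: p = 0.5, H₁: p ≠ 0.5
Standard error: SE = √(p₀(1-p₀)/n) = √(0.5×0.5/427) = 0.024197
z-statistic: z = (p̂ - p₀)/SE = (0.38 - 0.5)/0.024197 = -4.9593
Critical value: z_0.025 = ±1.960
p-value < 0.0001
Decision: reject H₀ at α = 0.05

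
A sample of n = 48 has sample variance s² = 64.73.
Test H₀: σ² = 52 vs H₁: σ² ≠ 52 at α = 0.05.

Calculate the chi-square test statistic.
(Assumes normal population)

Answer: χ² = 58.5060, fail to reject H₀

Derivation:
df = n - 1 = 47
χ² = (n-1)s²/σ₀² = 47×64.73/52 = 58.5060
Critical values: χ²_{0.975,47} = 29.956, χ²_{0.025,47} = 67.821
Rejection region: χ² < 29.956 or χ² > 67.821
Decision: fail to reject H₀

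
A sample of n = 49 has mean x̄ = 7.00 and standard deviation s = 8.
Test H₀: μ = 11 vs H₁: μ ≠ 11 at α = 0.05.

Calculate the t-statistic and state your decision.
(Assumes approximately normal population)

Answer: t = -3.4999, reject H₀

Derivation:
df = n - 1 = 48
SE = s/√n = 8/√49 = 1.1429
t = (x̄ - μ₀)/SE = (7.00 - 11)/1.1429 = -3.4999
Critical value: t_{0.025,48} = ±2.011
p-value ≈ 0.0010
Decision: reject H₀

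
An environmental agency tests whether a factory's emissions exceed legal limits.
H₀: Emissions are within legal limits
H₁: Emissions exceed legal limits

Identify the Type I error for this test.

Answer: Citing a compliant factory for excess emissions

Derivation:
Type I error: rejecting H₀ when it is actually true (false positive).
Type II error: failing to reject H₀ when H₁ is actually true (false negative).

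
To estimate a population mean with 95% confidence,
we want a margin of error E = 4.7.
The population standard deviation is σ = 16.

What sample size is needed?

z_0.025 = 1.960
n = (z×σ/E)² = (1.960×16/4.7)²
n = 44.5201
Round up: n = 45

Answer: n = 45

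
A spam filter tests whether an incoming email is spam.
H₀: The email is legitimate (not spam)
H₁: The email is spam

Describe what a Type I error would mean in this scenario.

A Type I error (probability α) occurs when we reject a true H₀.
A Type II error (probability β) occurs when we fail to reject a false H₀.

Answer: Marking a legitimate email as spam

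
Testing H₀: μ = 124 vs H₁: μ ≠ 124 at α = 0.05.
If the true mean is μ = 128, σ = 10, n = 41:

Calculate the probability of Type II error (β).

Answer: β ≈ 0.2738

Derivation:
SE = σ/√n = 10/√41 = 1.5617
Critical values: μ₀ ± z_0.025×SE = 124 ± 1.960×1.5617
Acceptance region: (120.9391, 127.0609)
Under H₁ (μ = 128): z_high = (127.0609 - 128)/1.5617 = -0.6013, z_low = (120.9391 - 128)/1.5617 = -4.5213
β = P(not reject | H₁) = Φ(-0.6013) - Φ(-4.5213) ≈ 0.2738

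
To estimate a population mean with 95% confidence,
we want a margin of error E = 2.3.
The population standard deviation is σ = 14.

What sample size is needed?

z_0.025 = 1.960
n = (z×σ/E)² = (1.960×14/2.3)²
n = 142.3353
Round up: n = 143

Answer: n = 143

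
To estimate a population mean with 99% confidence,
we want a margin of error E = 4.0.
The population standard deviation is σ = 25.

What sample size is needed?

Answer: n = 260

Derivation:
z_0.005 = 2.576
n = (z×σ/E)² = (2.576×25/4.0)²
n = 259.2100
Round up: n = 260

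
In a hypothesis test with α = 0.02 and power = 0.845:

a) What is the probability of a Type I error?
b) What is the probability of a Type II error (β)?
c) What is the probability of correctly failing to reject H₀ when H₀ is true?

Answer: a) 0.02, b) 0.155, c) 0.98

Derivation:
a) Type I error probability = α = 0.02
b) Power = P(reject H₀ | H₁ true) = 1 - β = 0.845, so Type II error probability = β = 1 - Power = 0.155
c) P(fail to reject H₀ | H₀ true) = 1 - α = 0.98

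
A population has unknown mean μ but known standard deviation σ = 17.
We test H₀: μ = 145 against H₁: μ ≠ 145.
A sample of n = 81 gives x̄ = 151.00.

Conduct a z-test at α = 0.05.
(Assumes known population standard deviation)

Standard error: SE = σ/√n = 17/√81 = 1.8889
z-statistic: z = (x̄ - μ₀)/SE = (151.00 - 145)/1.8889 = 3.1765
Critical value: ±1.960
p-value = 0.0015
Decision: reject H₀

Answer: z = 3.1765, reject H₀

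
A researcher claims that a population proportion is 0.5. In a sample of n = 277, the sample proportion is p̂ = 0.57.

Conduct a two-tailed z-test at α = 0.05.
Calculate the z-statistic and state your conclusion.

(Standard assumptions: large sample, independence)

H₀: p = 0.5, H₁: p ≠ 0.5
Standard error: SE = √(p₀(1-p₀)/n) = √(0.5×0.5/277) = 0.030042
z-statistic: z = (p̂ - p₀)/SE = (0.57 - 0.5)/0.030042 = 2.3301
Critical value: z_0.025 = ±1.960
p-value = 0.0198
Decision: reject H₀ at α = 0.05

Answer: z = 2.3301, reject H₀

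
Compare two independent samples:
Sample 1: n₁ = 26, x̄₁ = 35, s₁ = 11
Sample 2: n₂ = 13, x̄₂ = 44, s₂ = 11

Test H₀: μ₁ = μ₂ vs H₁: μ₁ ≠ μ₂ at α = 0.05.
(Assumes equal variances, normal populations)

Pooled variance: s²_p = [25×11² + 12×11²]/(37) = 121.0000
s_p = 11.0000
SE = s_p×√(1/n₁ + 1/n₂) = 11.0000×√(1/26 + 1/13) = 3.7365
t = (x̄₁ - x̄₂)/SE = (35 - 44)/3.7365 = -2.4087
df = 37, t-critical = ±2.026
Decision: reject H₀

Answer: t = -2.4087, reject H₀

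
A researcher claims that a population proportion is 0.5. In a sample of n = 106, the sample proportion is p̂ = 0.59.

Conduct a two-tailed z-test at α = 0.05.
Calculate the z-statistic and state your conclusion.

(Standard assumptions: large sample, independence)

Answer: z = 1.8532, fail to reject H₀

Derivation:
H₀: p = 0.5, H₁: p ≠ 0.5
Standard error: SE = √(p₀(1-p₀)/n) = √(0.5×0.5/106) = 0.048564
z-statistic: z = (p̂ - p₀)/SE = (0.59 - 0.5)/0.048564 = 1.8532
Critical value: z_0.025 = ±1.960
p-value = 0.0639
Decision: fail to reject H₀ at α = 0.05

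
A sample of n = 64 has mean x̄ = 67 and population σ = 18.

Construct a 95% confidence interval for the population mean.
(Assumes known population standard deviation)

Confidence level: 95%, α = 0.05
z_0.025 = 1.960
SE = σ/√n = 18/√64 = 2.2500
Margin of error = 1.960 × 2.2500 = 4.4100
CI: x̄ ± margin = 67 ± 4.4100
CI: (62.5900, 71.4100)

Answer: (62.5900, 71.4100)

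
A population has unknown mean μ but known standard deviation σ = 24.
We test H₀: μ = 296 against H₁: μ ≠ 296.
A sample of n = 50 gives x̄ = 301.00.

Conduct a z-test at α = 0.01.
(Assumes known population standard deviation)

Standard error: SE = σ/√n = 24/√50 = 3.3941
z-statistic: z = (x̄ - μ₀)/SE = (301.00 - 296)/3.3941 = 1.4731
Critical value: ±2.576
p-value = 0.1407
Decision: fail to reject H₀

Answer: z = 1.4731, fail to reject H₀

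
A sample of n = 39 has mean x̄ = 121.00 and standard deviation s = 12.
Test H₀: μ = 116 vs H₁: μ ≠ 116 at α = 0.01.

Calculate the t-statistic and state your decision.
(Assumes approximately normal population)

df = n - 1 = 38
SE = s/√n = 12/√39 = 1.9215
t = (x̄ - μ₀)/SE = (121.00 - 116)/1.9215 = 2.6021
Critical value: t_{0.005,38} = ±2.712
p-value ≈ 0.0131
Decision: fail to reject H₀

Answer: t = 2.6021, fail to reject H₀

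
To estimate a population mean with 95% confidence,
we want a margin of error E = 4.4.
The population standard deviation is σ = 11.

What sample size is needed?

Answer: n = 25

Derivation:
z_0.025 = 1.960
n = (z×σ/E)² = (1.960×11/4.4)²
n = 24.0100
Round up: n = 25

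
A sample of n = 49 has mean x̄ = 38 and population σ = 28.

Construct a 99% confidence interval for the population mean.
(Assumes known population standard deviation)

Confidence level: 99%, α = 0.01
z_0.005 = 2.576
SE = σ/√n = 28/√49 = 4.0000
Margin of error = 2.576 × 4.0000 = 10.3040
CI: x̄ ± margin = 38 ± 10.3040
CI: (27.6960, 48.3040)

Answer: (27.6960, 48.3040)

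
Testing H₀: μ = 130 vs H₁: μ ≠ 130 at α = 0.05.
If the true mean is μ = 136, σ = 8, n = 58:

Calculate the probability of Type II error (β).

SE = σ/√n = 8/√58 = 1.0505
Critical values: μ₀ ± z_0.025×SE = 130 ± 1.960×1.0505
Acceptance region: (127.9410, 132.0590)
Under H₁ (μ = 136): z_high = (132.0590 - 136)/1.0505 = -3.7515, z_low = (127.9410 - 136)/1.0505 = -7.6716
β = P(not reject | H₁) = Φ(-3.7515) - Φ(-7.6716) ≈ 0.0001

Answer: β ≈ 0.0001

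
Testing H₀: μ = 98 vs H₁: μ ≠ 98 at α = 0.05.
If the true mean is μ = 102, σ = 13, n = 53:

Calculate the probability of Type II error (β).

SE = σ/√n = 13/√53 = 1.7857
Critical values: μ₀ ± z_0.025×SE = 98 ± 1.960×1.7857
Acceptance region: (94.5000, 101.5000)
Under H₁ (μ = 102): z_high = (101.5000 - 102)/1.7857 = -0.2800, z_low = (94.5000 - 102)/1.7857 = -4.2000
β = P(not reject | H₁) = Φ(-0.2800) - Φ(-4.2000) ≈ 0.3897

Answer: β ≈ 0.3897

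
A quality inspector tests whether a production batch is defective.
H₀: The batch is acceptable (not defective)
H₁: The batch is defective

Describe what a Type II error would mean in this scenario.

Type I error: rejecting H₀ when it is actually true (false positive).
Type II error: failing to reject H₀ when H₁ is actually true (false negative).

Answer: Shipping a defective batch to customers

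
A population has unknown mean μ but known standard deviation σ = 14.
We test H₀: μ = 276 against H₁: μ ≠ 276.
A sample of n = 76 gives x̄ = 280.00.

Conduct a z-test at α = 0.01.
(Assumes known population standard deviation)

Answer: z = 2.4908, fail to reject H₀

Derivation:
Standard error: SE = σ/√n = 14/√76 = 1.6059
z-statistic: z = (x̄ - μ₀)/SE = (280.00 - 276)/1.6059 = 2.4908
Critical value: ±2.576
p-value = 0.0127
Decision: fail to reject H₀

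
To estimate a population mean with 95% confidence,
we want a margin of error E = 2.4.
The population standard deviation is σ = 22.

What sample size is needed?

z_0.025 = 1.960
n = (z×σ/E)² = (1.960×22/2.4)²
n = 322.8011
Round up: n = 323

Answer: n = 323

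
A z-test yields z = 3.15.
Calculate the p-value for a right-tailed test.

Answer: p-value ≈ 0.0008

Derivation:
For z = 3.15:
p = P(Z > 3.15) = 1 - Φ(3.15) = 0.0008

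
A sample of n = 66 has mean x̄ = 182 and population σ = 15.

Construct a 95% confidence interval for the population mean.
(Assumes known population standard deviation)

Answer: (178.3811, 185.6189)

Derivation:
Confidence level: 95%, α = 0.05
z_0.025 = 1.960
SE = σ/√n = 15/√66 = 1.8464
Margin of error = 1.960 × 1.8464 = 3.6189
CI: x̄ ± margin = 182 ± 3.6189
CI: (178.3811, 185.6189)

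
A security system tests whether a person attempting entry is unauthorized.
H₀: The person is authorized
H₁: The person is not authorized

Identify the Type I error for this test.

Type I error: rejecting H₀ when it is actually true (false positive).
Type II error: failing to reject H₀ when H₁ is actually true (false negative).

Answer: Denying entry to an authorized person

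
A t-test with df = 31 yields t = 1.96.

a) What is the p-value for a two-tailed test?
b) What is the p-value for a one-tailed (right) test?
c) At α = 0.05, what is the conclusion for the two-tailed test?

Using t-distribution with df = 31:
a) Two-tailed: p = 2×P(T > 1.96) = 0.0590
b) One-tailed: p = P(T > 1.96) = 0.0295
c) 0.0590 ≥ 0.05, fail to reject H₀

Answer: a) 0.0590, b) 0.0295, c) fail to reject H₀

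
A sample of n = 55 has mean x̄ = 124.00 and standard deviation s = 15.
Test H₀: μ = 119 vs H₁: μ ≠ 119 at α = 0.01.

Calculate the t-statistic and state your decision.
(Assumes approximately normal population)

Answer: t = 2.4721, fail to reject H₀

Derivation:
df = n - 1 = 54
SE = s/√n = 15/√55 = 2.0226
t = (x̄ - μ₀)/SE = (124.00 - 119)/2.0226 = 2.4721
Critical value: t_{0.005,54} = ±2.670
p-value ≈ 0.0166
Decision: fail to reject H₀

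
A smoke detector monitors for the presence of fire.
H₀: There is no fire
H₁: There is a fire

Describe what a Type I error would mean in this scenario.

Answer: The alarm sounds when there is no fire (false alarm)

Derivation:
Type I error: rejecting H₀ when it is actually true (false positive).
Type II error: failing to reject H₀ when H₁ is actually true (false negative).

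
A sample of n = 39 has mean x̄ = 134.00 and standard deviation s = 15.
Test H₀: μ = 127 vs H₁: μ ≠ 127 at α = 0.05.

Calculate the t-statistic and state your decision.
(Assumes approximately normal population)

Answer: t = 2.9144, reject H₀

Derivation:
df = n - 1 = 38
SE = s/√n = 15/√39 = 2.4019
t = (x̄ - μ₀)/SE = (134.00 - 127)/2.4019 = 2.9144
Critical value: t_{0.025,38} = ±2.024
p-value ≈ 0.0059
Decision: reject H₀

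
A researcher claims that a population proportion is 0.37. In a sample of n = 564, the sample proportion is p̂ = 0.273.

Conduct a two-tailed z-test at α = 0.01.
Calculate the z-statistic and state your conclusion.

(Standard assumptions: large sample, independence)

Answer: z = -4.7713, reject H₀

Derivation:
H₀: p = 0.37, H₁: p ≠ 0.37
Standard error: SE = √(p₀(1-p₀)/n) = √(0.37×0.63/564) = 0.020330
z-statistic: z = (p̂ - p₀)/SE = (0.273 - 0.37)/0.020330 = -4.7713
Critical value: z_0.005 = ±2.576
p-value < 0.0001
Decision: reject H₀ at α = 0.01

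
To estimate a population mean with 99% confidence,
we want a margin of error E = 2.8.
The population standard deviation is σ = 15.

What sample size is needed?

z_0.005 = 2.576
n = (z×σ/E)² = (2.576×15/2.8)²
n = 190.4400
Round up: n = 191

Answer: n = 191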